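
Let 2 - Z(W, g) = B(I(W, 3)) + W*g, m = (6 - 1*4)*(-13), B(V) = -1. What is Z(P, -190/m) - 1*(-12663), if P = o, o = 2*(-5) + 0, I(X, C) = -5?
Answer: 165608/13 ≈ 12739.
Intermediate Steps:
m = -26 (m = (6 - 4)*(-13) = 2*(-13) = -26)
o = -10 (o = -10 + 0 = -10)
P = -10
Z(W, g) = 3 - W*g (Z(W, g) = 2 - (-1 + W*g) = 2 + (1 - W*g) = 3 - W*g)
Z(P, -190/m) - 1*(-12663) = (3 - 1*(-10)*(-190/(-26))) - 1*(-12663) = (3 - 1*(-10)*(-190*(-1/26))) + 12663 = (3 - 1*(-10)*95/13) + 12663 = (3 + 950/13) + 12663 = 989/13 + 12663 = 165608/13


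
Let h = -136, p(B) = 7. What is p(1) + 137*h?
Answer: -18625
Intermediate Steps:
p(1) + 137*h = 7 + 137*(-136) = 7 - 18632 = -18625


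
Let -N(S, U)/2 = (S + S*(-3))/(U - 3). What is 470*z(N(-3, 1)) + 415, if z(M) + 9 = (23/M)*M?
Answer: 6995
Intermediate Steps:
N(S, U) = 4*S/(-3 + U) (N(S, U) = -2*(S + S*(-3))/(U - 3) = -2*(S - 3*S)/(-3 + U) = -2*(-2*S)/(-3 + U) = -(-4)*S/(-3 + U) = 4*S/(-3 + U))
z(M) = 14 (z(M) = -9 + (23/M)*M = -9 + 23 = 14)
470*z(N(-3, 1)) + 415 = 470*14 + 415 = 6580 + 415 = 6995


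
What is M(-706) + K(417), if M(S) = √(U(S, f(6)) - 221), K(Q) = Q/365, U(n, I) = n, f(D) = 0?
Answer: 417/365 + 3*I*√103 ≈ 1.1425 + 30.447*I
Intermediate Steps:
K(Q) = Q/365 (K(Q) = Q*(1/365) = Q/365)
M(S) = √(-221 + S) (M(S) = √(S - 221) = √(-221 + S))
M(-706) + K(417) = √(-221 - 706) + (1/365)*417 = √(-927) + 417/365 = 3*I*√103 + 417/365 = 417/365 + 3*I*√103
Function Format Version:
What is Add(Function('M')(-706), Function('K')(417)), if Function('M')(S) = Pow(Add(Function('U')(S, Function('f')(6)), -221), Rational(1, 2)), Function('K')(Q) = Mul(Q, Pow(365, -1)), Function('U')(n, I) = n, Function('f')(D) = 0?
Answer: Add(Rational(417, 365), Mul(3, I, Pow(103, Rational(1, 2)))) ≈ Add(1.1425, Mul(30.447, I))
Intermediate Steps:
Function('K')(Q) = Mul(Rational(1, 365), Q) (Function('K')(Q) = Mul(Q, Rational(1, 365)) = Mul(Rational(1, 365), Q))
Function('M')(S) = Pow(Add(-221, S), Rational(1, 2)) (Function('M')(S) = Pow(Add(S, -221), Rational(1, 2)) = Pow(Add(-221, S), Rational(1, 2)))
Add(Function('M')(-706), Function('K')(417)) = Add(Pow(Add(-221, -706), Rational(1, 2)), Mul(Rational(1, 365), 417)) = Add(Pow(-927, Rational(1, 2)), Rational(417, 365)) = Add(Mul(3, I, Pow(103, Rational(1, 2))), Rational(417, 365)) = Add(Rational(417, 365), Mul(3, I, Pow(103, Rational(1, 2))))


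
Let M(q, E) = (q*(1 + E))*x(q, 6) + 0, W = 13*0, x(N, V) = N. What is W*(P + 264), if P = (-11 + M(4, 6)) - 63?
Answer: 0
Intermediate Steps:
W = 0
M(q, E) = q**2*(1 + E) (M(q, E) = (q*(1 + E))*q + 0 = q**2*(1 + E) + 0 = q**2*(1 + E))
P = 38 (P = (-11 + 4**2*(1 + 6)) - 63 = (-11 + 16*7) - 63 = (-11 + 112) - 63 = 101 - 63 = 38)
W*(P + 264) = 0*(38 + 264) = 0*302 = 0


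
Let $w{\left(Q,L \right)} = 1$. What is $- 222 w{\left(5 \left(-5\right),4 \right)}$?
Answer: $-222$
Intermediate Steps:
$- 222 w{\left(5 \left(-5\right),4 \right)} = \left(-222\right) 1 = -222$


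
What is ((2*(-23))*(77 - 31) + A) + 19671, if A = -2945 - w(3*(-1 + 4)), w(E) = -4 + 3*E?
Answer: 14587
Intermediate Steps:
A = -2968 (A = -2945 - (-4 + 3*(3*(-1 + 4))) = -2945 - (-4 + 3*(3*3)) = -2945 - (-4 + 3*9) = -2945 - (-4 + 27) = -2945 - 1*23 = -2945 - 23 = -2968)
((2*(-23))*(77 - 31) + A) + 19671 = ((2*(-23))*(77 - 31) - 2968) + 19671 = (-46*46 - 2968) + 19671 = (-2116 - 2968) + 19671 = -5084 + 19671 = 14587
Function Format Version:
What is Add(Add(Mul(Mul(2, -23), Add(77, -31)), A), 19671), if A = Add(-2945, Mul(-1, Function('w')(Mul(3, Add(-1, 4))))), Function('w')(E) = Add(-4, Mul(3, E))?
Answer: 14587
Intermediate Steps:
A = -2968 (A = Add(-2945, Mul(-1, Add(-4, Mul(3, Mul(3, Add(-1, 4)))))) = Add(-2945, Mul(-1, Add(-4, Mul(3, Mul(3, 3))))) = Add(-2945, Mul(-1, Add(-4, Mul(3, 9)))) = Add(-2945, Mul(-1, Add(-4, 27))) = Add(-2945, Mul(-1, 23)) = Add(-2945, -23) = -2968)
Add(Add(Mul(Mul(2, -23), Add(77, -31)), A), 19671) = Add(Add(Mul(Mul(2, -23), Add(77, -31)), -2968), 19671) = Add(Add(Mul(-46, 46), -2968), 19671) = Add(Add(-2116, -2968), 19671) = Add(-5084, 19671) = 14587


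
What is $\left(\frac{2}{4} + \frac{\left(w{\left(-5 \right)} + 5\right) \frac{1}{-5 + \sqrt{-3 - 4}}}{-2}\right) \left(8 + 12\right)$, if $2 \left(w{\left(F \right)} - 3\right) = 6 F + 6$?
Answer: $\frac{15}{4} - \frac{5 i \sqrt{7}}{4} \approx 3.75 - 3.3072 i$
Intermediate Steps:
$w{\left(F \right)} = 6 + 3 F$ ($w{\left(F \right)} = 3 + \frac{6 F + 6}{2} = 3 + \frac{6 + 6 F}{2} = 3 + \left(3 + 3 F\right) = 6 + 3 F$)
$\left(\frac{2}{4} + \frac{\left(w{\left(-5 \right)} + 5\right) \frac{1}{-5 + \sqrt{-3 - 4}}}{-2}\right) \left(8 + 12\right) = \left(\frac{2}{4} + \frac{\left(\left(6 + 3 \left(-5\right)\right) + 5\right) \frac{1}{-5 + \sqrt{-3 - 4}}}{-2}\right) \left(8 + 12\right) = \left(2 \cdot \frac{1}{4} + \frac{\left(6 - 15\right) + 5}{-5 + \sqrt{-7}} \left(- \frac{1}{2}\right)\right) 20 = \left(\frac{1}{2} + \frac{-9 + 5}{-5 + i \sqrt{7}} \left(- \frac{1}{2}\right)\right) 20 = \left(\frac{1}{2} + - \frac{4}{-5 + i \sqrt{7}} \left(- \frac{1}{2}\right)\right) 20 = \left(\frac{1}{2} + \frac{2}{-5 + i \sqrt{7}}\right) 20 = 10 + \frac{40}{-5 + i \sqrt{7}}$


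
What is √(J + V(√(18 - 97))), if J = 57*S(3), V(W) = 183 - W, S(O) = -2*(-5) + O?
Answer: √(924 - I*√79) ≈ 30.398 - 0.1462*I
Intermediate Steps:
S(O) = 10 + O
J = 741 (J = 57*(10 + 3) = 57*13 = 741)
√(J + V(√(18 - 97))) = √(741 + (183 - √(18 - 97))) = √(741 + (183 - √(-79))) = √(741 + (183 - I*√79)) = √(924 - I*√79)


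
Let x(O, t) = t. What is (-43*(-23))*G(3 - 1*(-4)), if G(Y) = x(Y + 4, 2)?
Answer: 1978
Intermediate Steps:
G(Y) = 2
(-43*(-23))*G(3 - 1*(-4)) = -43*(-23)*2 = 989*2 = 1978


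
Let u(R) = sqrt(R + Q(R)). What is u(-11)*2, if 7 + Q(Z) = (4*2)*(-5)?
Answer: 2*I*sqrt(58) ≈ 15.232*I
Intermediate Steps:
Q(Z) = -47 (Q(Z) = -7 + (4*2)*(-5) = -7 + 8*(-5) = -7 - 40 = -47)
u(R) = sqrt(-47 + R) (u(R) = sqrt(R - 47) = sqrt(-47 + R))
u(-11)*2 = sqrt(-47 - 11)*2 = sqrt(-58)*2 = (I*sqrt(58))*2 = 2*I*sqrt(58)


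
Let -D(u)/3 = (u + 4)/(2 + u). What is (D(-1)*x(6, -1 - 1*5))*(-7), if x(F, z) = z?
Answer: -378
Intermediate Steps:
D(u) = -3*(4 + u)/(2 + u) (D(u) = -3*(u + 4)/(2 + u) = -3*(4 + u)/(2 + u))
(D(-1)*x(6, -1 - 1*5))*(-7) = ((3*(-4 - 1*(-1))/(2 - 1))*(-1 - 1*5))*(-7) = ((3*(-4 + 1)/1)*(-1 - 5))*(-7) = ((3*1*(-3))*(-6))*(-7) = -9*(-6)*(-7) = 54*(-7) = -378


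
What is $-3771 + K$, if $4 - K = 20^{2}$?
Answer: $-4167$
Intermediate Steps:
$K = -396$ ($K = 4 - 20^{2} = 4 - 400 = -396$)
$-3771 + K = -3771 - 396 = -4167$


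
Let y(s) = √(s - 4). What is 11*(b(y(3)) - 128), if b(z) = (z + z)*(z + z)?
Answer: -1452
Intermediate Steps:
y(s) = √(-4 + s)
b(z) = 4*z² (b(z) = (2*z)*(2*z) = 4*z²)
11*(b(y(3)) - 128) = 11*(4*(√(-4 + 3))² - 128) = 11*(4*(√(-1))² - 128) = 11*(4*I² - 128) = 11*(4*(-1) - 128) = 11*(-4 - 128) = 11*(-132) = -1452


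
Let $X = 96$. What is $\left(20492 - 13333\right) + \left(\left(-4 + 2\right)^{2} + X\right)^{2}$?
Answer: $17159$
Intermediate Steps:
$\left(20492 - 13333\right) + \left(\left(-4 + 2\right)^{2} + X\right)^{2} = \left(20492 - 13333\right) + \left(\left(-4 + 2\right)^{2} + 96\right)^{2} = \left(20492 - 13333\right) + \left(\left(-2\right)^{2} + 96\right)^{2} = 7159 + \left(4 + 96\right)^{2} = 7159 + 100^{2} = 7159 + 10000 = 17159$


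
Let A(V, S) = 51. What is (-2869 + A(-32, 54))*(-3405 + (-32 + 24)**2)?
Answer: 9414938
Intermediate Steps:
(-2869 + A(-32, 54))*(-3405 + (-32 + 24)**2) = (-2869 + 51)*(-3405 + (-32 + 24)**2) = -2818*(-3405 + (-8)**2) = -2818*(-3405 + 64) = -2818*(-3341) = 9414938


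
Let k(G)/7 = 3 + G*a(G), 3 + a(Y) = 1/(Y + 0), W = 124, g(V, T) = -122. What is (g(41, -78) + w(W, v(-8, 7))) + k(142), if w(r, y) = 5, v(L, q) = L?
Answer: -3071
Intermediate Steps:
a(Y) = -3 + 1/Y (a(Y) = -3 + 1/(Y + 0) = -3 + 1/Y)
k(G) = 21 + 7*G*(-3 + 1/G) (k(G) = 7*(3 + G*(-3 + 1/G)) = 21 + 7*G*(-3 + 1/G))
(g(41, -78) + w(W, v(-8, 7))) + k(142) = (-122 + 5) + (28 - 21*142) = -117 + (28 - 2982) = -117 - 2954 = -3071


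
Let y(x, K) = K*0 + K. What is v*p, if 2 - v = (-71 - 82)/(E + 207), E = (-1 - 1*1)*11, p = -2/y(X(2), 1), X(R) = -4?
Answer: -1046/185 ≈ -5.6541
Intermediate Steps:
y(x, K) = K (y(x, K) = 0 + K = K)
p = -2 (p = -2/1 = -2*1 = -2)
E = -22 (E = (-1 - 1)*11 = -2*11 = -22)
v = 523/185 (v = 2 - (-71 - 82)/(-22 + 207) = 2 - (-153)/185 = 2 - 1*(-153/185) = 2 + 153/185 = 523/185 ≈ 2.8270)
v*p = (523/185)*(-2) = -1046/185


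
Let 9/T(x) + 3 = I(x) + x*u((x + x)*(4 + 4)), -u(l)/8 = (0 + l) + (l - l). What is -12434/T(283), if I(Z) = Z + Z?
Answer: 14162089754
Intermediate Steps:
I(Z) = 2*Z
u(l) = -8*l (u(l) = -8*((0 + l) + (l - l)) = -8*(l + 0) = -8*l)
T(x) = 9/(-3 - 128*x² + 2*x) (T(x) = 9/(-3 + (2*x + x*(-8*(x + x)*(4 + 4)))) = 9/(-3 + (2*x + x*(-8*2*x*8))) = 9/(-3 + (2*x + x*(-128*x))) = 9/(-3 + (2*x - 128*x²)) = 9/(-3 + (-128*x² + 2*x)) = 9/(-3 - 128*x² + 2*x))
-12434/T(283) = -12434/(9/(-3 - 128*283² + 2*283)) = -12434/(9/(-3 - 128*80089 + 566)) = -12434/(9/(-3 - 10251392 + 566)) = -12434/(9/(-10250829)) = -12434/(9*(-1/10250829)) = -12434/(-1/1138981) = -12434*(-1138981) = 14162089754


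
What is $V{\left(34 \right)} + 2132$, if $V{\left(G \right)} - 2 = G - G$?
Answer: $2134$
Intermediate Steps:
$V{\left(G \right)} = 2$ ($V{\left(G \right)} = 2 + \left(G - G\right) = 2 + 0 = 2$)
$V{\left(34 \right)} + 2132 = 2 + 2132 = 2134$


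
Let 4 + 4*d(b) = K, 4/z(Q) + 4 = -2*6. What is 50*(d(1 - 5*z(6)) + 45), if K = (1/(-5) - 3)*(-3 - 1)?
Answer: 2360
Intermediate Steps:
z(Q) = -¼ (z(Q) = 4/(-4 - 2*6) = 4/(-4 - 12) = 4/(-16) = 4*(-1/16) = -¼)
K = 64/5 (K = (1*(-⅕) - 3)*(-4) = (-⅕ - 3)*(-4) = -16/5*(-4) = 64/5 ≈ 12.800)
d(b) = 11/5 (d(b) = -1 + (¼)*(64/5) = -1 + 16/5 = 11/5)
50*(d(1 - 5*z(6)) + 45) = 50*(11/5 + 45) = 50*(236/5) = 2360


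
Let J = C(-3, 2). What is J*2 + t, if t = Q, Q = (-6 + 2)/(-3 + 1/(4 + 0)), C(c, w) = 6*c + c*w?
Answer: -512/11 ≈ -46.545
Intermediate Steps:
Q = 16/11 (Q = -4/(-3 + 1/4) = -4/(-3 + ¼) = -4/(-11/4) = -4*(-4/11) = 16/11 ≈ 1.4545)
J = -24 (J = -3*(6 + 2) = -3*8 = -24)
t = 16/11 ≈ 1.4545
J*2 + t = -24*2 + 16/11 = -48 + 16/11 = -512/11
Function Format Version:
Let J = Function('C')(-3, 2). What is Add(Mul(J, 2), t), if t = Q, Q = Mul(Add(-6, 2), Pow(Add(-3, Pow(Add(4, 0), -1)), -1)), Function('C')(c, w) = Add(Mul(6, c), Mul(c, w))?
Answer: Rational(-512, 11) ≈ -46.545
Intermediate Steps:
Q = Rational(16, 11) (Q = Mul(-4, Pow(Add(-3, Pow(4, -1)), -1)) = Mul(-4, Pow(Add(-3, Rational(1, 4)), -1)) = Mul(-4, Pow(Rational(-11, 4), -1)) = Mul(-4, Rational(-4, 11)) = Rational(16, 11) ≈ 1.4545)
J = -24 (J = Mul(-3, Add(6, 2)) = Mul(-3, 8) = -24)
t = Rational(16, 11) ≈ 1.4545
Add(Mul(J, 2), t) = Add(Mul(-24, 2), Rational(16, 11)) = Add(-48, Rational(16, 11)) = Rational(-512, 11)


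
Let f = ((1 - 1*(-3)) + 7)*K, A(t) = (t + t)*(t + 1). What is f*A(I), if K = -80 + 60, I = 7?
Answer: -24640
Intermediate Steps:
A(t) = 2*t*(1 + t) (A(t) = (2*t)*(1 + t) = 2*t*(1 + t))
K = -20
f = -220 (f = ((1 - 1*(-3)) + 7)*(-20) = ((1 + 3) + 7)*(-20) = (4 + 7)*(-20) = 11*(-20) = -220)
f*A(I) = -440*7*(1 + 7) = -440*7*8 = -220*112 = -24640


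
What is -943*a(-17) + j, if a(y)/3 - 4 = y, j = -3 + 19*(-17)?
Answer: 36451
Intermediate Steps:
j = -326 (j = -3 - 323 = -326)
a(y) = 12 + 3*y
-943*a(-17) + j = -943*(12 + 3*(-17)) - 326 = -943*(12 - 51) - 326 = -943*(-39) - 326 = 36777 - 326 = 36451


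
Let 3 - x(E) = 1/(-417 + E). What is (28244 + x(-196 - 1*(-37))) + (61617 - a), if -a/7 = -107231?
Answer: -380593727/576 ≈ -6.6075e+5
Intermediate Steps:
a = 750617 (a = -7*(-107231) = 750617)
x(E) = 3 - 1/(-417 + E)
(28244 + x(-196 - 1*(-37))) + (61617 - a) = (28244 + (-1252 + 3*(-196 - 1*(-37)))/(-417 + (-196 - 1*(-37)))) + (61617 - 1*750617) = (28244 + (-1252 + 3*(-196 + 37))/(-417 + (-196 + 37))) + (61617 - 750617) = (28244 + (-1252 + 3*(-159))/(-417 - 159)) - 689000 = (28244 + (-1252 - 477)/(-576)) - 689000 = (28244 - 1/576*(-1729)) - 689000 = (28244 + 1729/576) - 689000 = 16270273/576 - 689000 = -380593727/576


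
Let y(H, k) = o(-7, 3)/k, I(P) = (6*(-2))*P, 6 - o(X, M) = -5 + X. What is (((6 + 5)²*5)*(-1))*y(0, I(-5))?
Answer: -363/2 ≈ -181.50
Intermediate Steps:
o(X, M) = 11 - X (o(X, M) = 6 - (-5 + X) = 6 + (5 - X) = 11 - X)
I(P) = -12*P
y(H, k) = 18/k (y(H, k) = (11 - 1*(-7))/k = (11 + 7)/k = 18/k)
(((6 + 5)²*5)*(-1))*y(0, I(-5)) = (((6 + 5)²*5)*(-1))*(18/((-12*(-5)))) = ((11²*5)*(-1))*(18/60) = ((121*5)*(-1))*(18*(1/60)) = (605*(-1))*(3/10) = -605*3/10 = -363/2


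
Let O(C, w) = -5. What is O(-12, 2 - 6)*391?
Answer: -1955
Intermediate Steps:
O(-12, 2 - 6)*391 = -5*391 = -1955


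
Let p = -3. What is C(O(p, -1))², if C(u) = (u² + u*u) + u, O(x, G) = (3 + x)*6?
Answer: 0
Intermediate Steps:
O(x, G) = 18 + 6*x
C(u) = u + 2*u² (C(u) = (u² + u²) + u = 2*u² + u = u + 2*u²)
C(O(p, -1))² = ((18 + 6*(-3))*(1 + 2*(18 + 6*(-3))))² = ((18 - 18)*(1 + 2*(18 - 18)))² = (0*(1 + 2*0))² = (0*(1 + 0))² = (0*1)² = 0² = 0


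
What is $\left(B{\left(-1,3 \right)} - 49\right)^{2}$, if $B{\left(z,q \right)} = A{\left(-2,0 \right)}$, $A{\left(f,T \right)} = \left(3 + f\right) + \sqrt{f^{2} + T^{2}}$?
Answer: $2116$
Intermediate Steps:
$A{\left(f,T \right)} = 3 + f + \sqrt{T^{2} + f^{2}}$ ($A{\left(f,T \right)} = \left(3 + f\right) + \sqrt{T^{2} + f^{2}} = 3 + f + \sqrt{T^{2} + f^{2}}$)
$B{\left(z,q \right)} = 3$ ($B{\left(z,q \right)} = 3 - 2 + \sqrt{0^{2} + \left(-2\right)^{2}} = 3 - 2 + \sqrt{0 + 4} = 3 - 2 + \sqrt{4} = 3 - 2 + 2 = 3$)
$\left(B{\left(-1,3 \right)} - 49\right)^{2} = \left(3 - 49\right)^{2} = \left(-46\right)^{2} = 2116$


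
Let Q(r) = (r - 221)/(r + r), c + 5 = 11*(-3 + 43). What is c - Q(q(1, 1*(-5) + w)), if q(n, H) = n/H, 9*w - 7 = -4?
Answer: -487/6 ≈ -81.167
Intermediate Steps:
w = ⅓ (w = 7/9 + (⅑)*(-4) = 7/9 - 4/9 = ⅓ ≈ 0.33333)
c = 435 (c = -5 + 11*(-3 + 43) = -5 + 11*40 = -5 + 440 = 435)
Q(r) = (-221 + r)/(2*r) (Q(r) = (-221 + r)/((2*r)) = (-221 + r)*(1/(2*r)) = (-221 + r)/(2*r))
c - Q(q(1, 1*(-5) + w)) = 435 - (-221 + 1/(1*(-5) + ⅓))/(2*(1/(1*(-5) + ⅓))) = 435 - (-221 + 1/(-5 + ⅓))/(2*(1/(-5 + ⅓))) = 435 - (-221 + 1/(-14/3))/(2*(1/(-14/3))) = 435 - (-221 + 1*(-3/14))/(2*(1*(-3/14))) = 435 - (-221 - 3/14)/(2*(-3/14)) = 435 - (-14)*(-3097)/(2*3*14) = 435 - 1*3097/6 = 435 - 3097/6 = -487/6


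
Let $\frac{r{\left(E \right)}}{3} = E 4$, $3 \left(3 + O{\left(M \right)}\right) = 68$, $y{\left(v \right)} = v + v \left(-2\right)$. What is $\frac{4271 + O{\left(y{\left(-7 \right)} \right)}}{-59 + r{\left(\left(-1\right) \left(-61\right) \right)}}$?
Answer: $\frac{12872}{2019} \approx 6.3754$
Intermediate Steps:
$y{\left(v \right)} = - v$ ($y{\left(v \right)} = v - 2 v = - v$)
$O{\left(M \right)} = \frac{59}{3}$ ($O{\left(M \right)} = -3 + \frac{1}{3} \cdot 68 = -3 + \frac{68}{3} = \frac{59}{3}$)
$r{\left(E \right)} = 12 E$ ($r{\left(E \right)} = 3 E 4 = 3 \cdot 4 E = 12 E$)
$\frac{4271 + O{\left(y{\left(-7 \right)} \right)}}{-59 + r{\left(\left(-1\right) \left(-61\right) \right)}} = \frac{4271 + \frac{59}{3}}{-59 + 12 \left(\left(-1\right) \left(-61\right)\right)} = \frac{12872}{3 \left(-59 + 12 \cdot 61\right)} = \frac{12872}{3 \left(-59 + 732\right)} = \frac{12872}{3 \cdot 673} = \frac{12872}{3} \cdot \frac{1}{673} = \frac{12872}{2019}$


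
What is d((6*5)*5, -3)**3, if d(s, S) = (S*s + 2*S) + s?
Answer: -28652616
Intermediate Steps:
d(s, S) = s + 2*S + S*s (d(s, S) = (2*S + S*s) + s = s + 2*S + S*s)
d((6*5)*5, -3)**3 = ((6*5)*5 + 2*(-3) - 3*6*5*5)**3 = (30*5 - 6 - 90*5)**3 = (150 - 6 - 3*150)**3 = (150 - 6 - 450)**3 = (-306)**3 = -28652616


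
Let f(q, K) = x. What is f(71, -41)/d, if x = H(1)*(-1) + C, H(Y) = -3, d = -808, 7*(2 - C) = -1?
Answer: -9/1414 ≈ -0.0063649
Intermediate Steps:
C = 15/7 (C = 2 - 1/7*(-1) = 2 + 1/7 = 15/7 ≈ 2.1429)
x = 36/7 (x = -3*(-1) + 15/7 = 3 + 15/7 = 36/7 ≈ 5.1429)
f(q, K) = 36/7
f(71, -41)/d = (36/7)/(-808) = (36/7)*(-1/808) = -9/1414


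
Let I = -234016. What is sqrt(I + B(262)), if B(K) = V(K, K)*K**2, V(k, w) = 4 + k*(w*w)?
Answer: 4*sqrt(77158981837) ≈ 1.1111e+6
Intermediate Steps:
V(k, w) = 4 + k*w**2
B(K) = K**2*(4 + K**3) (B(K) = (4 + K*K**2)*K**2 = (4 + K**3)*K**2 = K**2*(4 + K**3))
sqrt(I + B(262)) = sqrt(-234016 + 262**2*(4 + 262**3)) = sqrt(-234016 + 68644*(4 + 17984728)) = sqrt(-234016 + 68644*17984732) = sqrt(-234016 + 1234543943408) = sqrt(1234543709392) = 4*sqrt(77158981837)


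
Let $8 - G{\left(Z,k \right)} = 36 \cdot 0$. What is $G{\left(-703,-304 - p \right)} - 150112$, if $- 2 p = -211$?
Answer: $-150104$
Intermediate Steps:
$p = \frac{211}{2}$ ($p = \left(- \frac{1}{2}\right) \left(-211\right) = \frac{211}{2} \approx 105.5$)
$G{\left(Z,k \right)} = 8$ ($G{\left(Z,k \right)} = 8 - 36 \cdot 0 = 8 - 0 = 8 + 0 = 8$)
$G{\left(-703,-304 - p \right)} - 150112 = 8 - 150112 = -150104$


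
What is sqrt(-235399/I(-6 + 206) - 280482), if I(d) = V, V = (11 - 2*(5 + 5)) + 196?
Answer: I*sqrt(34090639)/11 ≈ 530.79*I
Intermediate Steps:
V = 187 (V = (11 - 2*10) + 196 = (11 - 20) + 196 = -9 + 196 = 187)
I(d) = 187
sqrt(-235399/I(-6 + 206) - 280482) = sqrt(-235399/187 - 280482) = sqrt(-235399*1/187 - 280482) = sqrt(-13847/11 - 280482) = sqrt(-3099149/11) = I*sqrt(34090639)/11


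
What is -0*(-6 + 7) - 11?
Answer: -11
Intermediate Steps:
-0*(-6 + 7) - 11 = -0 - 11 = -9*0 - 11 = 0 - 11 = -11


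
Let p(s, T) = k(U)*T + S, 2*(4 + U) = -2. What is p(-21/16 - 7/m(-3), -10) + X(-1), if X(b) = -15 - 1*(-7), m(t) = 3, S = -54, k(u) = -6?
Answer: -2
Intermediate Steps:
U = -5 (U = -4 + (½)*(-2) = -4 - 1 = -5)
X(b) = -8 (X(b) = -15 + 7 = -8)
p(s, T) = -54 - 6*T (p(s, T) = -6*T - 54 = -54 - 6*T)
p(-21/16 - 7/m(-3), -10) + X(-1) = (-54 - 6*(-10)) - 8 = (-54 + 60) - 8 = 6 - 8 = -2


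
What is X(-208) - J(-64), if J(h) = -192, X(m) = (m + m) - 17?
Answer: -241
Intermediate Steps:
X(m) = -17 + 2*m (X(m) = 2*m - 17 = -17 + 2*m)
X(-208) - J(-64) = (-17 + 2*(-208)) - 1*(-192) = (-17 - 416) + 192 = -433 + 192 = -241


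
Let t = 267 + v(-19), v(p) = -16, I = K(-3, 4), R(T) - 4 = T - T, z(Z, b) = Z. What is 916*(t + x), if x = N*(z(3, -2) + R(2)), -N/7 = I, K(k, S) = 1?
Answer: 185032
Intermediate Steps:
R(T) = 4 (R(T) = 4 + (T - T) = 4 + 0 = 4)
I = 1
N = -7 (N = -7*1 = -7)
x = -49 (x = -7*(3 + 4) = -7*7 = -49)
t = 251 (t = 267 - 16 = 251)
916*(t + x) = 916*(251 - 49) = 916*202 = 185032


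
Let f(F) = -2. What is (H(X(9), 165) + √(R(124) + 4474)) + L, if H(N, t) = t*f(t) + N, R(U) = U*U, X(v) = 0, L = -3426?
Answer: -3756 + 5*√794 ≈ -3615.1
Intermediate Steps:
R(U) = U²
H(N, t) = N - 2*t (H(N, t) = t*(-2) + N = -2*t + N = N - 2*t)
(H(X(9), 165) + √(R(124) + 4474)) + L = ((0 - 2*165) + √(124² + 4474)) - 3426 = ((0 - 330) + √(15376 + 4474)) - 3426 = (-330 + √19850) - 3426 = (-330 + 5*√794) - 3426 = -3756 + 5*√794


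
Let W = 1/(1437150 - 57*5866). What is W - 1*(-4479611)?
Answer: 4940061255469/1102788 ≈ 4.4796e+6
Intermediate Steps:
W = 1/1102788 (W = 1/(1437150 - 334362) = 1/1102788 ≈ 9.0679e-7)
W - 1*(-4479611) = 1/1102788 - 1*(-4479611) = 1/1102788 + 4479611 = 4940061255469/1102788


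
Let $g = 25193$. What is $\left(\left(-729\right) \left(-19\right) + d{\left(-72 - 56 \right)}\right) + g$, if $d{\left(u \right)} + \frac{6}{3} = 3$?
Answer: $39045$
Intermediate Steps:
$d{\left(u \right)} = 1$ ($d{\left(u \right)} = -2 + 3 = 1$)
$\left(\left(-729\right) \left(-19\right) + d{\left(-72 - 56 \right)}\right) + g = \left(\left(-729\right) \left(-19\right) + 1\right) + 25193 = \left(13851 + 1\right) + 25193 = 13852 + 25193 = 39045$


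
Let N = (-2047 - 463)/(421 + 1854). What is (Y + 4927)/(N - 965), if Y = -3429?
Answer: -681590/439577 ≈ -1.5506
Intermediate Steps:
N = -502/455 (N = -2510/2275 = -2510*1/2275 = -502/455 ≈ -1.1033)
(Y + 4927)/(N - 965) = (-3429 + 4927)/(-502/455 - 965) = 1498/(-439577/455) = 1498*(-455/439577) = -681590/439577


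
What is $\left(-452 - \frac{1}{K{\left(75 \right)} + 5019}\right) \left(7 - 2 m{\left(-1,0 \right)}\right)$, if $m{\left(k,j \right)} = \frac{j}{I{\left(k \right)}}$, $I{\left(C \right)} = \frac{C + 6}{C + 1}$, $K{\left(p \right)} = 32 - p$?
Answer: $- \frac{15744071}{4976} \approx -3164.0$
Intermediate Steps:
$I{\left(C \right)} = \frac{6 + C}{1 + C}$
$m{\left(k,j \right)} = \frac{j \left(1 + k\right)}{6 + k}$ ($m{\left(k,j \right)} = \frac{j}{\frac{1}{1 + k} \left(6 + k\right)} = j \frac{1 + k}{6 + k} = \frac{j \left(1 + k\right)}{6 + k}$)
$\left(-452 - \frac{1}{K{\left(75 \right)} + 5019}\right) \left(7 - 2 m{\left(-1,0 \right)}\right) = \left(-452 - \frac{1}{\left(32 - 75\right) + 5019}\right) \left(7 - 2 \frac{0 \left(1 - 1\right)}{6 - 1}\right) = \left(-452 - \frac{1}{\left(32 - 75\right) + 5019}\right) \left(7 - 2 \cdot 0 \cdot \frac{1}{5} \cdot 0\right) = \left(-452 - \frac{1}{-43 + 5019}\right) \left(7 - 2 \cdot 0 \cdot \frac{1}{5} \cdot 0\right) = \left(-452 - \frac{1}{4976}\right) \left(7 - 0\right) = \left(-452 - \frac{1}{4976}\right) \left(7 + 0\right) = \left(-452 - \frac{1}{4976}\right) 7 = \left(- \frac{2249153}{4976}\right) 7 = - \frac{15744071}{4976}$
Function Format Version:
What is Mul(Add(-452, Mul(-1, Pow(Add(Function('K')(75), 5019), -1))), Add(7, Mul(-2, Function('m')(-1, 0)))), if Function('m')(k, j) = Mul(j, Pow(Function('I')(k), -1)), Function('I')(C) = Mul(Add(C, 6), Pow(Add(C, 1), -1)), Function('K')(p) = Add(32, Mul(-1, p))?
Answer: Rational(-15744071, 4976) ≈ -3164.0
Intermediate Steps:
Function('I')(C) = Mul(Pow(Add(1, C), -1), Add(6, C)) (Function('I')(C) = Mul(Add(6, C), Pow(Add(1, C), -1)) = Mul(Pow(Add(1, C), -1), Add(6, C)))
Function('m')(k, j) = Mul(j, Pow(Add(6, k), -1), Add(1, k)) (Function('m')(k, j) = Mul(j, Pow(Mul(Pow(Add(1, k), -1), Add(6, k)), -1)) = Mul(j, Mul(Pow(Add(6, k), -1), Add(1, k))) = Mul(j, Pow(Add(6, k), -1), Add(1, k)))
Mul(Add(-452, Mul(-1, Pow(Add(Function('K')(75), 5019), -1))), Add(7, Mul(-2, Function('m')(-1, 0)))) = Mul(Add(-452, Mul(-1, Pow(Add(Add(32, Mul(-1, 75)), 5019), -1))), Add(7, Mul(-2, Mul(0, Pow(Add(6, -1), -1), Add(1, -1))))) = Mul(Add(-452, Mul(-1, Pow(Add(Add(32, -75), 5019), -1))), Add(7, Mul(-2, Mul(0, Pow(5, -1), 0)))) = Mul(Add(-452, Mul(-1, Pow(Add(-43, 5019), -1))), Add(7, Mul(-2, Mul(0, Rational(1, 5), 0)))) = Mul(Add(-452, Mul(-1, Pow(4976, -1))), Add(7, Mul(-2, 0))) = Mul(Add(-452, Mul(-1, Rational(1, 4976))), Add(7, 0)) = Mul(Add(-452, Rational(-1, 4976)), 7) = Mul(Rational(-2249153, 4976), 7) = Rational(-15744071, 4976)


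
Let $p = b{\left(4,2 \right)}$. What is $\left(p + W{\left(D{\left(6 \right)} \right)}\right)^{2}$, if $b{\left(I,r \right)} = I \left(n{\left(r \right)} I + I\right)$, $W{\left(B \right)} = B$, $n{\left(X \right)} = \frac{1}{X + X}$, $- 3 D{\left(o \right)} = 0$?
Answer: $400$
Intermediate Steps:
$D{\left(o \right)} = 0$ ($D{\left(o \right)} = \left(- \frac{1}{3}\right) 0 = 0$)
$n{\left(X \right)} = \frac{1}{2 X}$
$b{\left(I,r \right)} = I \left(I + \frac{I}{2 r}\right)$ ($b{\left(I,r \right)} = I \left(\frac{1}{2 r} I + I\right) = I \left(\frac{I}{2 r} + I\right) = I \left(I + \frac{I}{2 r}\right)$)
$p = 20$ ($p = \frac{4^{2} \left(\frac{1}{2} + 2\right)}{2} = 16 \cdot \frac{1}{2} \cdot \frac{5}{2} = 20$)
$\left(p + W{\left(D{\left(6 \right)} \right)}\right)^{2} = \left(20 + 0\right)^{2} = 20^{2} = 400$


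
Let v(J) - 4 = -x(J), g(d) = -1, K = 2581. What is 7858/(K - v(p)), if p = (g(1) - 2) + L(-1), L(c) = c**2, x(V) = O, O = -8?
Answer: 7858/2569 ≈ 3.0588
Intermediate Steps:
x(V) = -8
p = -2 (p = (-1 - 2) + (-1)**2 = -3 + 1 = -2)
v(J) = 12 (v(J) = 4 - 1*(-8) = 4 + 8 = 12)
7858/(K - v(p)) = 7858/(2581 - 1*12) = 7858/(2581 - 12) = 7858/2569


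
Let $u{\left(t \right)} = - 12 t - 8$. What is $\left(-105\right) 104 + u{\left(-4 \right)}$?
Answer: $-10880$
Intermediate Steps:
$u{\left(t \right)} = -8 - 12 t$
$\left(-105\right) 104 + u{\left(-4 \right)} = \left(-105\right) 104 - -40 = -10920 + \left(-8 + 48\right) = -10920 + 40 = -10880$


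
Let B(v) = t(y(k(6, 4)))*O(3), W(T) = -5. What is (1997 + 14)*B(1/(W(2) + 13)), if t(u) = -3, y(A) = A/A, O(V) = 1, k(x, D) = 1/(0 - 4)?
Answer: -6033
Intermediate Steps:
k(x, D) = -1/4 (k(x, D) = 1/(-4) = -1/4)
y(A) = 1
B(v) = -3 (B(v) = -3*1 = -3)
(1997 + 14)*B(1/(W(2) + 13)) = (1997 + 14)*(-3) = 2011*(-3) = -6033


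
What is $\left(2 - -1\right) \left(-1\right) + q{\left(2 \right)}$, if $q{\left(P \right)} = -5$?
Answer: $-8$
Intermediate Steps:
$\left(2 - -1\right) \left(-1\right) + q{\left(2 \right)} = \left(2 - -1\right) \left(-1\right) - 5 = \left(2 + 1\right) \left(-1\right) - 5 = 3 \left(-1\right) - 5 = -3 - 5 = -8$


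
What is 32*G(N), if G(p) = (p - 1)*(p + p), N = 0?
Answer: 0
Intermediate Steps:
G(p) = 2*p*(-1 + p) (G(p) = (-1 + p)*(2*p) = 2*p*(-1 + p))
32*G(N) = 32*(2*0*(-1 + 0)) = 32*(2*0*(-1)) = 32*0 = 0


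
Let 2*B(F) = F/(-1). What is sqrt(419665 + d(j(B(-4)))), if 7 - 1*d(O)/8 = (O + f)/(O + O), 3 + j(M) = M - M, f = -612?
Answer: 7*sqrt(8549) ≈ 647.23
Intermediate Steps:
B(F) = -F/2 (B(F) = (F/(-1))/2 = (F*(-1))/2 = (-F)/2 = -F/2)
j(M) = -3 (j(M) = -3 + (M - M) = -3 + 0 = -3)
d(O) = 56 - 4*(-612 + O)/O (d(O) = 56 - 8*(O - 612)/(O + O) = 56 - 8*(-612 + O)/(2*O) = 56 - 8*(-612 + O)*1/(2*O) = 56 - 4*(-612 + O)/O)
sqrt(419665 + d(j(B(-4)))) = sqrt(419665 + (52 + 2448/(-3))) = sqrt(419665 + (52 + 2448*(-1/3))) = sqrt(419665 + (52 - 816)) = sqrt(419665 - 764) = sqrt(418901) = 7*sqrt(8549)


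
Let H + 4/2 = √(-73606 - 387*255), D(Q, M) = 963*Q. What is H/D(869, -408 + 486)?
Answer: -2/836847 + I*√172291/836847 ≈ -2.3899e-6 + 0.000496*I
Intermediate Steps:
H = -2 + I*√172291 (H = -2 + √(-73606 - 387*255) = -2 + √(-73606 - 98685) = -2 + √(-172291) = -2 + I*√172291 ≈ -2.0 + 415.08*I)
H/D(869, -408 + 486) = (-2 + I*√172291)/((963*869)) = (-2 + I*√172291)/836847 = (-2 + I*√172291)*(1/836847) = -2/836847 + I*√172291/836847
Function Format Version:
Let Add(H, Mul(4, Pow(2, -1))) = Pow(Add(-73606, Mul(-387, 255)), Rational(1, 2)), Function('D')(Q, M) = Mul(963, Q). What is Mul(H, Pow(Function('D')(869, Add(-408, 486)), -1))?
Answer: Add(Rational(-2, 836847), Mul(Rational(1, 836847), I, Pow(172291, Rational(1, 2)))) ≈ Add(-2.3899e-6, Mul(0.00049600, I))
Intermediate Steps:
H = Add(-2, Mul(I, Pow(172291, Rational(1, 2)))) (H = Add(-2, Pow(Add(-73606, Mul(-387, 255)), Rational(1, 2))) = Add(-2, Pow(Add(-73606, -98685), Rational(1, 2))) = Add(-2, Pow(-172291, Rational(1, 2))) = Add(-2, Mul(I, Pow(172291, Rational(1, 2)))) ≈ Add(-2.0000, Mul(415.08, I)))
Mul(H, Pow(Function('D')(869, Add(-408, 486)), -1)) = Mul(Add(-2, Mul(I, Pow(172291, Rational(1, 2)))), Pow(Mul(963, 869), -1)) = Mul(Add(-2, Mul(I, Pow(172291, Rational(1, 2)))), Pow(836847, -1)) = Mul(Add(-2, Mul(I, Pow(172291, Rational(1, 2)))), Rational(1, 836847)) = Add(Rational(-2, 836847), Mul(Rational(1, 836847), I, Pow(172291, Rational(1, 2))))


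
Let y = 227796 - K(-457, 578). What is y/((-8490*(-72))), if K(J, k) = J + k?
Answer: 45535/122256 ≈ 0.37246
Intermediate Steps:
y = 227675 (y = 227796 - (-457 + 578) = 227796 - 1*121 = 227796 - 121 = 227675)
y/((-8490*(-72))) = 227675/((-8490*(-72))) = 227675/611280 = 227675*(1/611280) = 45535/122256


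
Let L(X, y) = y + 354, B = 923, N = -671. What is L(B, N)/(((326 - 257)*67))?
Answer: -317/4623 ≈ -0.068570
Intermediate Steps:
L(X, y) = 354 + y
L(B, N)/(((326 - 257)*67)) = (354 - 671)/(((326 - 257)*67)) = -317/(69*67) = -317/4623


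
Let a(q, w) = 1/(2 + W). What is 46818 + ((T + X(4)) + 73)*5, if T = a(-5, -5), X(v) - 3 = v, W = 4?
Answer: 283313/6 ≈ 47219.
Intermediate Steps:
X(v) = 3 + v
a(q, w) = ⅙ (a(q, w) = 1/(2 + 4) = 1/6 = ⅙)
T = ⅙ ≈ 0.16667
46818 + ((T + X(4)) + 73)*5 = 46818 + ((⅙ + (3 + 4)) + 73)*5 = 46818 + ((⅙ + 7) + 73)*5 = 46818 + (43/6 + 73)*5 = 46818 + (481/6)*5 = 46818 + 2405/6 = 283313/6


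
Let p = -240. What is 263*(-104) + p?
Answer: -27592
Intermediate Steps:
263*(-104) + p = 263*(-104) - 240 = -27352 - 240 = -27592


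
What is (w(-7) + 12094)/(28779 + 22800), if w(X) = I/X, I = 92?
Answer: 84566/361053 ≈ 0.23422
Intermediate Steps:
w(X) = 92/X
(w(-7) + 12094)/(28779 + 22800) = (92/(-7) + 12094)/(28779 + 22800) = (92*(-⅐) + 12094)/51579 = (-92/7 + 12094)*(1/51579) = (84566/7)*(1/51579) = 84566/361053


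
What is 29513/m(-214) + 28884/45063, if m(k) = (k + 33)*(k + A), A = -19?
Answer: 849356417/633480633 ≈ 1.3408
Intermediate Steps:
m(k) = (-19 + k)*(33 + k) (m(k) = (k + 33)*(k - 19) = (33 + k)*(-19 + k) = (-19 + k)*(33 + k))
29513/m(-214) + 28884/45063 = 29513/(-627 + (-214)² + 14*(-214)) + 28884/45063 = 29513/(-627 + 45796 - 2996) + 28884*(1/45063) = 29513/42173 + 9628/15021 = 849356417/633480633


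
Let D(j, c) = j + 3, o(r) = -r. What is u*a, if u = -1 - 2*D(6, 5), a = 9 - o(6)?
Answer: -285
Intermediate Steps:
D(j, c) = 3 + j
a = 15 (a = 9 - (-1)*6 = 9 - 1*(-6) = 9 + 6 = 15)
u = -19 (u = -1 - 2*(3 + 6) = -1 - 2*9 = -1 - 18 = -19)
u*a = -19*15 = -285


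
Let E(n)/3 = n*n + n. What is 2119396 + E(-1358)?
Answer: 7647814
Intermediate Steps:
E(n) = 3*n + 3*n² (E(n) = 3*(n*n + n) = 3*(n² + n) = 3*(n + n²) = 3*n + 3*n²)
2119396 + E(-1358) = 2119396 + 3*(-1358)*(1 - 1358) = 2119396 + 3*(-1358)*(-1357) = 2119396 + 5528418 = 7647814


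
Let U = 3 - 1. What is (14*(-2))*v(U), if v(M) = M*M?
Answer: -112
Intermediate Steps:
U = 2
v(M) = M²
(14*(-2))*v(U) = (14*(-2))*2² = -28*4 = -112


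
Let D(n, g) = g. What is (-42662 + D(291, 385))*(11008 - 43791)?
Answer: 1385966891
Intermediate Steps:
(-42662 + D(291, 385))*(11008 - 43791) = (-42662 + 385)*(11008 - 43791) = -42277*(-32783) = 1385966891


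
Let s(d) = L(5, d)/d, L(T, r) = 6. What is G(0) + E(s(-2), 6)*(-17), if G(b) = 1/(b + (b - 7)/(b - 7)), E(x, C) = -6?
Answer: 103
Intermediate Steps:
s(d) = 6/d
G(b) = 1/(1 + b) (G(b) = 1/(b + (-7 + b)/(-7 + b)) = 1/(b + 1) = 1/(1 + b))
G(0) + E(s(-2), 6)*(-17) = 1/(1 + 0) - 6*(-17) = 1/1 + 102 = 1 + 102 = 103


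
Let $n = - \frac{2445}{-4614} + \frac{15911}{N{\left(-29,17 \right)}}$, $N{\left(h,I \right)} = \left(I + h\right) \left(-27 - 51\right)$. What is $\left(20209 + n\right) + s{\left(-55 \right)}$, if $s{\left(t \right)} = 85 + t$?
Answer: $\frac{14580325355}{719784} \approx 20257.0$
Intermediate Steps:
$N{\left(h,I \right)} = - 78 I - 78 h$ ($N{\left(h,I \right)} = \left(I + h\right) \left(-78\right) = - 78 I - 78 h$)
$n = \frac{12616979}{719784}$ ($n = - \frac{2445}{-4614} + \frac{15911}{\left(-78\right) 17 - -2262} = \left(-2445\right) \left(- \frac{1}{4614}\right) + \frac{15911}{-1326 + 2262} = \frac{815}{1538} + \frac{15911}{936} = \frac{12616979}{719784} \approx 17.529$)
$\left(20209 + n\right) + s{\left(-55 \right)} = \left(20209 + \frac{12616979}{719784}\right) + \left(85 - 55\right) = \frac{14558731835}{719784} + 30 = \frac{14580325355}{719784}$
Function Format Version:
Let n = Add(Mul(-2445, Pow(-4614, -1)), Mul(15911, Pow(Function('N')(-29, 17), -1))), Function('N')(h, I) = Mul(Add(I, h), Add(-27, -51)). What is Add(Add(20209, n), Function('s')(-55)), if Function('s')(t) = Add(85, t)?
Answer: Rational(14580325355, 719784) ≈ 20257.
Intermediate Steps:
Function('N')(h, I) = Add(Mul(-78, I), Mul(-78, h)) (Function('N')(h, I) = Mul(Add(I, h), -78) = Add(Mul(-78, I), Mul(-78, h)))
n = Rational(12616979, 719784) (n = Add(Mul(-2445, Pow(-4614, -1)), Mul(15911, Pow(Add(Mul(-78, 17), Mul(-78, -29)), -1))) = Add(Mul(-2445, Rational(-1, 4614)), Mul(15911, Pow(Add(-1326, 2262), -1))) = Add(Rational(815, 1538), Mul(15911, Pow(936, -1))) = Add(Rational(815, 1538), Mul(15911, Rational(1, 936))) = Add(Rational(815, 1538), Rational(15911, 936)) = Rational(12616979, 719784) ≈ 17.529)
Add(Add(20209, n), Function('s')(-55)) = Add(Add(20209, Rational(12616979, 719784)), Add(85, -55)) = Add(Rational(14558731835, 719784), 30) = Rational(14580325355, 719784)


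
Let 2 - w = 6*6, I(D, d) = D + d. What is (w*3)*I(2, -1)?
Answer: -102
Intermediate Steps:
w = -34 (w = 2 - 6*6 = 2 - 1*36 = 2 - 36 = -34)
(w*3)*I(2, -1) = (-34*3)*(2 - 1) = -102*1 = -102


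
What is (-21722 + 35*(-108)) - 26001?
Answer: -51503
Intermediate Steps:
(-21722 + 35*(-108)) - 26001 = (-21722 - 3780) - 26001 = -25502 - 26001 = -51503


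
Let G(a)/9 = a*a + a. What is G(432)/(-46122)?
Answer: -280584/7687 ≈ -36.501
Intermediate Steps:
G(a) = 9*a + 9*a² (G(a) = 9*(a*a + a) = 9*(a² + a) = 9*(a + a²) = 9*a + 9*a²)
G(432)/(-46122) = (9*432*(1 + 432))/(-46122) = (9*432*433)*(-1/46122) = 1683504*(-1/46122) = -280584/7687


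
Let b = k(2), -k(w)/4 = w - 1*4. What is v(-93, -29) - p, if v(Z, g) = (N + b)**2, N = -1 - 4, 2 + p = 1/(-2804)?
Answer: 30845/2804 ≈ 11.000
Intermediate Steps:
k(w) = 16 - 4*w (k(w) = -4*(w - 1*4) = -4*(w - 4) = -4*(-4 + w) = 16 - 4*w)
b = 8 (b = 16 - 4*2 = 16 - 8 = 8)
p = -5609/2804 (p = -2 + 1/(-2804) = -2 - 1/2804 = -5609/2804 ≈ -2.0004)
N = -5
v(Z, g) = 9 (v(Z, g) = (-5 + 8)**2 = 3**2 = 9)
v(-93, -29) - p = 9 - 1*(-5609/2804) = 9 + 5609/2804 = 30845/2804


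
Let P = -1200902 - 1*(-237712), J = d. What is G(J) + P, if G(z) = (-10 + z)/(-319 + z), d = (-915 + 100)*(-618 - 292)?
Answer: -714041864250/741331 ≈ -9.6319e+5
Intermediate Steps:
d = 741650 (d = -815*(-910) = 741650)
J = 741650
G(z) = (-10 + z)/(-319 + z)
P = -963190 (P = -1200902 + 237712 = -963190)
G(J) + P = (-10 + 741650)/(-319 + 741650) - 963190 = 741640/741331 - 963190 = -714041864250/741331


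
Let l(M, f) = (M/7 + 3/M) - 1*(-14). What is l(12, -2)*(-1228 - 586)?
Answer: -405429/14 ≈ -28959.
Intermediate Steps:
l(M, f) = 14 + 3/M + M/7 (l(M, f) = (M*(⅐) + 3/M) + 14 = (M/7 + 3/M) + 14 = (3/M + M/7) + 14 = 14 + 3/M + M/7)
l(12, -2)*(-1228 - 586) = (14 + 3/12 + (⅐)*12)*(-1228 - 586) = (14 + 3*(1/12) + 12/7)*(-1814) = (14 + ¼ + 12/7)*(-1814) = (447/28)*(-1814) = -405429/14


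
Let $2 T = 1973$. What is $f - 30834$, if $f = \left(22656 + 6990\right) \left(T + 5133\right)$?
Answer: $181387863$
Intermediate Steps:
$T = \frac{1973}{2}$ ($T = \frac{1}{2} \cdot 1973 = \frac{1973}{2} \approx 986.5$)
$f = 181418697$ ($f = \left(22656 + 6990\right) \left(\frac{1973}{2} + 5133\right) = 29646 \cdot \frac{12239}{2} = 181418697$)
$f - 30834 = 181418697 - 30834 = 181387863$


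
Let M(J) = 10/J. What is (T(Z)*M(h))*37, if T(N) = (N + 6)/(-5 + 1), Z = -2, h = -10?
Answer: 37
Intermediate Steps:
T(N) = -3/2 - N/4 (T(N) = (6 + N)/(-4) = (6 + N)*(-¼) = -3/2 - N/4)
(T(Z)*M(h))*37 = ((-3/2 - ¼*(-2))*(10/(-10)))*37 = ((-3/2 + ½)*(10*(-⅒)))*37 = -1*(-1)*37 = 1*37 = 37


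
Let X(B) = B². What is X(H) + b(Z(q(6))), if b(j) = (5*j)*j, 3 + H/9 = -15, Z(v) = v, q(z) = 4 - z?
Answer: 26264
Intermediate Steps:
H = -162 (H = -27 + 9*(-15) = -27 - 135 = -162)
b(j) = 5*j²
X(H) + b(Z(q(6))) = (-162)² + 5*(4 - 1*6)² = 26244 + 5*(4 - 6)² = 26244 + 5*(-2)² = 26244 + 5*4 = 26244 + 20 = 26264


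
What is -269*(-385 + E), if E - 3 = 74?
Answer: 82852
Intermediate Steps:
E = 77 (E = 3 + 74 = 77)
-269*(-385 + E) = -269*(-385 + 77) = -269*(-308) = 82852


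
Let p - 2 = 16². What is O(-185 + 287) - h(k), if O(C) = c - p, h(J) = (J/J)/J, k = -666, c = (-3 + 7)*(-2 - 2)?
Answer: -182483/666 ≈ -274.00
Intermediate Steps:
c = -16 (c = 4*(-4) = -16)
h(J) = 1/J
p = 258 (p = 2 + 16² = 2 + 256 = 258)
O(C) = -274 (O(C) = -16 - 1*258 = -16 - 258 = -274)
O(-185 + 287) - h(k) = -274 - 1/(-666) = -274 - 1*(-1/666) = -274 + 1/666 = -182483/666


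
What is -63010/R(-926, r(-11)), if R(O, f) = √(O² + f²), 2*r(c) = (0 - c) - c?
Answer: -63010*√857597/857597 ≈ -68.041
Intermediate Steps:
r(c) = -c (r(c) = ((0 - c) - c)/2 = (-c - c)/2 = (-2*c)/2 = -c)
-63010/R(-926, r(-11)) = -63010/√((-926)² + (-1*(-11))²) = -63010/√(857476 + 11²) = -63010/√(857476 + 121) = -63010*√857597/857597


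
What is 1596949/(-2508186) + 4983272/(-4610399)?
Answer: -19861545137243/11563738226214 ≈ -1.7176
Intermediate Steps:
1596949/(-2508186) + 4983272/(-4610399) = 1596949*(-1/2508186) + 4983272*(-1/4610399) = -1596949/2508186 - 4983272/4610399 = -19861545137243/11563738226214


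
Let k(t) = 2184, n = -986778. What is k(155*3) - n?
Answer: 988962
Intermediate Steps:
k(155*3) - n = 2184 - 1*(-986778) = 2184 + 986778 = 988962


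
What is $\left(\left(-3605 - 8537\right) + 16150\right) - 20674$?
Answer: $-16666$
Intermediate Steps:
$\left(\left(-3605 - 8537\right) + 16150\right) - 20674 = \left(-12142 + 16150\right) - 20674 = 4008 - 20674 = -16666$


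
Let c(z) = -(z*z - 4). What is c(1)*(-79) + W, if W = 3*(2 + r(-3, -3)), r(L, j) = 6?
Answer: -213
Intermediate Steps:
W = 24 (W = 3*(2 + 6) = 3*8 = 24)
c(z) = 4 - z² (c(z) = -(z² - 4) = -(-4 + z²) = 4 - z²)
c(1)*(-79) + W = (4 - 1*1²)*(-79) + 24 = (4 - 1*1)*(-79) + 24 = (4 - 1)*(-79) + 24 = 3*(-79) + 24 = -237 + 24 = -213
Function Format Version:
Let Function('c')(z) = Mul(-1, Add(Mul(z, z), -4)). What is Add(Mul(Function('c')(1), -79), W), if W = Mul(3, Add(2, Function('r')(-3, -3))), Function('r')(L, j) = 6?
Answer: -213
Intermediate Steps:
W = 24 (W = Mul(3, Add(2, 6)) = Mul(3, 8) = 24)
Function('c')(z) = Add(4, Mul(-1, Pow(z, 2))) (Function('c')(z) = Mul(-1, Add(Pow(z, 2), -4)) = Mul(-1, Add(-4, Pow(z, 2))) = Add(4, Mul(-1, Pow(z, 2))))
Add(Mul(Function('c')(1), -79), W) = Add(Mul(Add(4, Mul(-1, Pow(1, 2))), -79), 24) = Add(Mul(Add(4, Mul(-1, 1)), -79), 24) = Add(Mul(Add(4, -1), -79), 24) = Add(Mul(3, -79), 24) = Add(-237, 24) = -213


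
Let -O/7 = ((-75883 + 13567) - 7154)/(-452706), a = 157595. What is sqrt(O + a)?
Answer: sqrt(8074432048975170)/226353 ≈ 396.98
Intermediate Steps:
O = -243145/226353 (O = -7*((-75883 + 13567) - 7154)/(-452706) = -7*(-62316 - 7154)*(-1)/452706 = -(-486290)*(-1)/452706 = -7*34735/226353 = -243145/226353 ≈ -1.0742)
sqrt(O + a) = sqrt(-243145/226353 + 157595) = sqrt(35671857890/226353) = sqrt(8074432048975170)/226353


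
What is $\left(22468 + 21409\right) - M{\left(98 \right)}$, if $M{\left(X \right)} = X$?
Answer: $43779$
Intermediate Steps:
$\left(22468 + 21409\right) - M{\left(98 \right)} = \left(22468 + 21409\right) - 98 = 43877 - 98 = 43779$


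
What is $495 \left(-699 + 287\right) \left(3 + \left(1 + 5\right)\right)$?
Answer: $-1835460$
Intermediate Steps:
$495 \left(-699 + 287\right) \left(3 + \left(1 + 5\right)\right) = 495 \left(-412\right) \left(3 + 6\right) = \left(-203940\right) 9 = -1835460$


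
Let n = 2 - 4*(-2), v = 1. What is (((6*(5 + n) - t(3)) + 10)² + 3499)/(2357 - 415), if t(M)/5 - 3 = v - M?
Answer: 6262/971 ≈ 6.4490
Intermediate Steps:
t(M) = 20 - 5*M (t(M) = 15 + 5*(1 - M) = 15 + (5 - 5*M) = 20 - 5*M)
n = 10 (n = 2 + 8 = 10)
(((6*(5 + n) - t(3)) + 10)² + 3499)/(2357 - 415) = (((6*(5 + 10) - (20 - 5*3)) + 10)² + 3499)/(2357 - 415) = (((6*15 - (20 - 15)) + 10)² + 3499)/1942 = (((90 - 1*5) + 10)² + 3499)*(1/1942) = (((90 - 5) + 10)² + 3499)*(1/1942) = ((85 + 10)² + 3499)*(1/1942) = (95² + 3499)*(1/1942) = (9025 + 3499)*(1/1942) = 12524*(1/1942) = 6262/971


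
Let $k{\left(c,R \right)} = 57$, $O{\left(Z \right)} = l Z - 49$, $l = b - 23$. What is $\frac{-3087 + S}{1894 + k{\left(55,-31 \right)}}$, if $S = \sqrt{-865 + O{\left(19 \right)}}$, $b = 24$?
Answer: $- \frac{3087}{1951} + \frac{i \sqrt{895}}{1951} \approx -1.5823 + 0.015334 i$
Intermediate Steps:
$l = 1$ ($l = 24 - 23 = 1$)
$O{\left(Z \right)} = -49 + Z$ ($O{\left(Z \right)} = 1 Z - 49 = Z - 49 = -49 + Z$)
$S = i \sqrt{895}$ ($S = \sqrt{-865 + \left(-49 + 19\right)} = \sqrt{-865 - 30} = \sqrt{-895} = i \sqrt{895} \approx 29.917 i$)
$\frac{-3087 + S}{1894 + k{\left(55,-31 \right)}} = \frac{-3087 + i \sqrt{895}}{1894 + 57} = \frac{-3087 + i \sqrt{895}}{1951} = \left(-3087 + i \sqrt{895}\right) \frac{1}{1951} = - \frac{3087}{1951} + \frac{i \sqrt{895}}{1951}$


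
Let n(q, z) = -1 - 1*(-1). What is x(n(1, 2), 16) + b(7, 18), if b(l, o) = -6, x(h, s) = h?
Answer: -6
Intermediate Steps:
n(q, z) = 0 (n(q, z) = -1 + 1 = 0)
x(n(1, 2), 16) + b(7, 18) = 0 - 6 = -6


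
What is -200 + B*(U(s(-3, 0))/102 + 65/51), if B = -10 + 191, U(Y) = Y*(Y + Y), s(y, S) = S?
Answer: 1565/51 ≈ 30.686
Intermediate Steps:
U(Y) = 2*Y² (U(Y) = Y*(2*Y) = 2*Y²)
B = 181
-200 + B*(U(s(-3, 0))/102 + 65/51) = -200 + 181*((2*0²)/102 + 65/51) = -200 + 181*((2*0)*(1/102) + 65*(1/51)) = -200 + 181*(0*(1/102) + 65/51) = -200 + 181*(0 + 65/51) = -200 + 181*(65/51) = -200 + 11765/51 = 1565/51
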